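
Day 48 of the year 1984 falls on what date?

January has 31 days (48 − 31 = 17 remain).
17 into February → February 17.

February 17, 1984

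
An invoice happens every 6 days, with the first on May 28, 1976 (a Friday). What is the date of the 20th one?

September 19, 1976

The 20th occurrence is 19 intervals after the first: 19 × 6 = 114 days after May 28, 1976.
May has 31 days — 3 days to the end of May leaves 111.
June has 30 days (81 left).
July has 31 days (50 left).
August has 31 days (19 left).
19 days into September → September 19, 1976.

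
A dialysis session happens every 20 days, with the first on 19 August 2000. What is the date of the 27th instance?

The 27th occurrence is 26 intervals after the first: 26 × 20 = 520 days after 19 August 2000.
August has 31 days — 12 days to the end of August leaves 508.
From end of August to end of 2000 is 122 days (386 left).
2001 has 365 days (21 left).
21 days into January → 21 January 2002.

21 January 2002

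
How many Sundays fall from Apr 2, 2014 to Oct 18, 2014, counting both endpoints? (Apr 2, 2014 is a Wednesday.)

Apr 2, 2014 is a Wednesday; the first Sunday on or after it is Apr 6, 2014 (4 days later).
From Apr 6, 2014 to Oct 18, 2014: 24 + 31 + 30 + 31 + 31 + 30 + 18 = 195 days (rest of Apr, May, Jun, Jul, Aug, Sep, Oct).
195 ÷ 7 = 27 full weeks with remainder 6, so 27 more Sundays after the first → 28.

28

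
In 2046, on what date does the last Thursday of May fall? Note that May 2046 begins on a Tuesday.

May 2046 begins on a Tuesday, so the first Thursday is May 3 (2 days later).
May 2046 has 31 days. Adding weeks: 3, 10, 17, 24, 31 — the last one ≤ 31 is the 31st.

May 31, 2046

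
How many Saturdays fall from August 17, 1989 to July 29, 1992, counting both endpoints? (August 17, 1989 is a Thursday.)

154

August 17, 1989 is a Thursday; the first Saturday on or after it is August 19, 1989 (2 days later).
From August 19, 1989 to July 29, 1992: 134 + 365 + 365 + 211 = 1075 days (rest of 1989, 1990, 1991, to July 29, 1992 in 1992).
1075 ÷ 7 = 153 full weeks with remainder 4, so 153 more Saturdays after the first → 154.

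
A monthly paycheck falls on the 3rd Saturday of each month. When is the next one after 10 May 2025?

17 May 2025

May 2025 starts on a Thursday; its first Saturday is the 3rd, so the 3rd Saturday is the 17th — 17 May 2025.
17 May 2025 is after 10 May 2025, so that is the next one.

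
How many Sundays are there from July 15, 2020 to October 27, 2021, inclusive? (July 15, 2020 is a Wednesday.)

July 15, 2020 is a Wednesday; the first Sunday on or after it is July 19, 2020 (4 days later).
From July 19, 2020 to October 27, 2021: 165 + 300 = 465 days (rest of 2020, to October 27, 2021 in 2021).
465 ÷ 7 = 66 full weeks with remainder 3, so 66 more Sundays after the first → 67.

67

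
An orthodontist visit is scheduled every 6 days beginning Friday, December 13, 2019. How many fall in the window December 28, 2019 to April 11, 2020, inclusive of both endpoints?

18

Occurrences land 6·i days after December 13, 2019 for i = 0, 1, 2, …
December 28, 2019 is 15 days after the start; 15 ÷ 6 = 2 remainder 3; since the remainder is 3, round up to i = 3. First occurrence in the window: #4 on December 31, 2019 (3×6 = 18 days in).
April 11, 2020 is 120 days after the start; 120 ÷ 6 = 20 remainder 0. Last occurrence in the window: #21 on April 11, 2020.
Occurrences #4 through #21: 18 in total.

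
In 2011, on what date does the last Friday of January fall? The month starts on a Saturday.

January 2011 begins on a Saturday, so the first Friday is January 7 (6 days later).
January 2011 has 31 days. Adding weeks: 7, 14, 21, 28 — the last one ≤ 31 is the 28th.

28 January 2011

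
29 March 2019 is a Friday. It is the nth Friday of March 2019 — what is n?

Day 29 falls in week ⌈29/7⌉ of the month.
Days 1–7 hold the 1st Friday, 8–14 the 2nd, 15–21 the 3rd, 22–28 the 4th, 29–31 the 5th.
29 is in the range for the 5th.

5th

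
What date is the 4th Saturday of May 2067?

The first Saturday of May 2067 is May 7.
The 4th Saturday is 3 weeks later: 7 + 21 = 28.

28 May 2067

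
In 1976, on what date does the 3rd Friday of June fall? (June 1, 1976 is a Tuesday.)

June 1976 begins on a Tuesday, so the first Friday is June 4 (3 days later).
The 3rd Friday is 2 weeks later: 4 + 14 = 18.

18 June 1976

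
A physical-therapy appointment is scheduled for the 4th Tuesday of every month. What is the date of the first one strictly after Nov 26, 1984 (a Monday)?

Nov 1984 starts on a Thursday; its first Tuesday is the 6th, so the 4th Tuesday is the 27th — Nov 27, 1984.
Nov 27, 1984 is after Nov 26, 1984, so that is the next one.

Nov 27, 1984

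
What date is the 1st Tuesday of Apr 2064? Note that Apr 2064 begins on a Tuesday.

Apr 1, 2064

Apr 2064 begins on a Tuesday, so the first Tuesday is Apr 1.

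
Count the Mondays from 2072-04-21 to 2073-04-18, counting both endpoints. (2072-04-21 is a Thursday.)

52

2072-04-21 is a Thursday; the first Monday on or after it is 2072-04-25 (4 days later).
From 2072-04-25 to 2073-04-18: 250 + 108 = 358 days (rest of 2072, to 2073-04-18 in 2073).
358 ÷ 7 = 51 full weeks with remainder 1, so 51 more Mondays after the first → 52.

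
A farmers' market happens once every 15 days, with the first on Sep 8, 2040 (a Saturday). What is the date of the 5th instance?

Nov 7, 2040

The 5th occurrence is 4 intervals after the first: 4 × 15 = 60 days after Sep 8, 2040.
Sep has 30 days — 22 days to the end of Sep leaves 38.
Oct has 31 days (7 left).
7 days into Nov → Nov 7, 2040.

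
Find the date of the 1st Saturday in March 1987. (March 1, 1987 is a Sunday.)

March 1987 begins on a Sunday, so the first Saturday is March 7 (6 days later).

1987-03-07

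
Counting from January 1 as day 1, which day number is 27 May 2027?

Days in months before May: 31 + 28 + 31 + 30 = 120.
Plus 27 days into May → day 147.

147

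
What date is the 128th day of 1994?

January has 31 days (128 − 31 = 97 remain).
February has 28 days (97 − 28 = 69 remain).
March has 31 days (69 − 31 = 38 remain).
April has 30 days (38 − 30 = 8 remain).
8 into May → May 8.

May 8, 1994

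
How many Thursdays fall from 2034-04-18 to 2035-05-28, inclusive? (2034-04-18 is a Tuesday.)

2034-04-18 is a Tuesday; the first Thursday on or after it is 2034-04-20 (2 days later).
From 2034-04-20 to 2035-05-28: 255 + 148 = 403 days (rest of 2034, to 2035-05-28 in 2035).
403 ÷ 7 = 57 full weeks with remainder 4, so 57 more Thursdays after the first → 58.

58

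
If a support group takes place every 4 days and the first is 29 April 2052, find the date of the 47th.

30 October 2052

The 47th occurrence is 46 intervals after the first: 46 × 4 = 184 days after 29 April 2052.
April has 30 days — 1 day to the end of April leaves 183.
May has 31 days (152 left).
June has 30 days (122 left).
July has 31 days (91 left).
August has 31 days (60 left).
September has 30 days (30 left).
30 days into October → 30 October 2052.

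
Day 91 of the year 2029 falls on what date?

Jan has 31 days (91 − 31 = 60 remain).
Feb has 28 days (60 − 28 = 32 remain).
Mar has 31 days (32 − 31 = 1 remain).
1 into Apr → Apr 1.

Apr 1, 2029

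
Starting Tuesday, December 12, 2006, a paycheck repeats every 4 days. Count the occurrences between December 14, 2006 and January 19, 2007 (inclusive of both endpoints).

Occurrences land 4·i days after December 12, 2006 for i = 0, 1, 2, …
December 14, 2006 is 2 days after the start; 2 ÷ 4 = 0 remainder 2; since the remainder is 2, round up to i = 1. First occurrence in the window: #2 on December 16, 2006 (1×4 = 4 days in).
January 19, 2007 is 38 days after the start; 38 ÷ 4 = 9 remainder 2. Last occurrence in the window: #10 on January 17, 2007.
Occurrences #2 through #10: 9 in total.

9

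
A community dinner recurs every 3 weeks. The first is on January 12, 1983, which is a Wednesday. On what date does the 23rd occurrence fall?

April 18, 1984

The 23rd occurrence is 22 intervals after the first: 22 × 21 = 462 days after January 12, 1983.
January has 31 days — 19 days to the end of January leaves 443.
From end of January to end of 1983 is 334 days (109 left).
January has 31 days (78 left).
February has 29 days (49 left).
March has 31 days (18 left).
18 days into April → April 18, 1984.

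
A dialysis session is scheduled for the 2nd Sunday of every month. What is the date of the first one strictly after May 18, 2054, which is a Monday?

Jun 14, 2054

May 2054 starts on a Friday; its first Sunday is the 3rd, so the 2nd Sunday is the 10th — May 10, 2054.
That is not after May 18, 2054, so look at Jun 2054.
Jun 2054 starts on a Monday; its first Sunday is the 7th, so the 2nd Sunday is the 14th — Jun 14, 2054.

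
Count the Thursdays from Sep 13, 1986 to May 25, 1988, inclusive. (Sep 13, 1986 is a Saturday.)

Sep 13, 1986 is a Saturday; the first Thursday on or after it is Sep 18, 1986 (5 days later).
From Sep 18, 1986 to May 25, 1988: 104 + 365 + 146 = 615 days (rest of 1986, 1987, to May 25, 1988 in 1988).
615 ÷ 7 = 87 full weeks with remainder 6, so 87 more Thursdays after the first → 88.

88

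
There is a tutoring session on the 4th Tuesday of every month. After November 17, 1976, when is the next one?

November 1976 starts on a Monday; its first Tuesday is the 2nd, so the 4th Tuesday is the 23rd — November 23, 1976.
November 23, 1976 is after November 17, 1976, so that is the next one.

November 23, 1976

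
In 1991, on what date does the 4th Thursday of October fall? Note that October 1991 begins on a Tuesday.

October 24, 1991

October 1991 begins on a Tuesday, so the first Thursday is October 3 (2 days later).
The 4th Thursday is 3 weeks later: 3 + 21 = 24.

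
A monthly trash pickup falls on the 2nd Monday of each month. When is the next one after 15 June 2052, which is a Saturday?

June 2052 starts on a Saturday; its first Monday is the 3rd, so the 2nd Monday is the 10th — 10 June 2052.
That is not after 15 June 2052, so look at July 2052.
July 2052 starts on a Monday; its first Monday is the 1st, so the 2nd Monday is the 8th — 8 July 2052.

8 July 2052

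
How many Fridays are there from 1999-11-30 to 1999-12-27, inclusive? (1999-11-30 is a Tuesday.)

1999-11-30 is a Tuesday; the first Friday on or after it is 1999-12-03 (3 days later).
From 1999-12-03 to 1999-12-27 is 27 − 3 = 24 days.
24 ÷ 7 = 3 full weeks with remainder 3, so 3 more Fridays after the first → 4.

4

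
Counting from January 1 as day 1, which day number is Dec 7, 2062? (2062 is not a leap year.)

341

Days in months before Dec: 31 + 28 + 31 + 30 + 31 + 30 + 31 + 31 + 30 + 31 + 30 = 334.
Plus 7 days into Dec → day 341.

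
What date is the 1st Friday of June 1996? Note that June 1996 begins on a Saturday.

June 1996 begins on a Saturday, so the first Friday is June 7 (6 days later).

7 June 1996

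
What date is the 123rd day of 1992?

2 May 1992

January has 31 days (123 − 31 = 92 remain).
February has 29 days (92 − 29 = 63 remain).
March has 31 days (63 − 31 = 32 remain).
April has 30 days (32 − 30 = 2 remain).
2 into May → May 2.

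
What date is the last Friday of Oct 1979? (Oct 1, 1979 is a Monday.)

Oct 26, 1979

Oct 1979 begins on a Monday, so the first Friday is Oct 5 (4 days later).
Oct 1979 has 31 days. Adding weeks: 5, 12, 19, 26 — the last one ≤ 31 is the 26th.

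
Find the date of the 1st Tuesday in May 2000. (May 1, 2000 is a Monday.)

May 2000 begins on a Monday, so the first Tuesday is May 2 (1 day later).

May 2, 2000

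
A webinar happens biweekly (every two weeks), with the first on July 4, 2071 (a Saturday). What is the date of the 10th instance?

November 7, 2071

The 10th occurrence is 9 intervals after the first: 9 × 14 = 126 days after July 4, 2071.
July has 31 days — 27 days to the end of July leaves 99.
August has 31 days (68 left).
September has 30 days (38 left).
October has 31 days (7 left).
7 days into November → November 7, 2071.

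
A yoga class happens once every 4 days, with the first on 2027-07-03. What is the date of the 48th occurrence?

2028-01-07

The 48th occurrence is 47 intervals after the first: 47 × 4 = 188 days after 2027-07-03.
July has 31 days — 28 days to the end of July leaves 160.
August has 31 days (129 left).
September has 30 days (99 left).
October has 31 days (68 left).
November has 30 days (38 left).
December has 31 days (7 left).
7 days into January → 2028-01-07.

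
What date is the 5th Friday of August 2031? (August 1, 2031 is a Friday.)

29 August 2031

August 2031 begins on a Friday, so the first Friday is August 1.
The 5th Friday is 4 weeks later: 1 + 28 = 29.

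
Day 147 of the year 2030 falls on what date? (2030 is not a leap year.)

May 27, 2030

January has 31 days (147 − 31 = 116 remain).
February has 28 days (116 − 28 = 88 remain).
March has 31 days (88 − 31 = 57 remain).
April has 30 days (57 − 30 = 27 remain).
27 into May → May 27.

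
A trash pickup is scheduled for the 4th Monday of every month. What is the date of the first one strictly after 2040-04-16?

2040-04-23

April 2040 starts on a Sunday; its first Monday is the 2nd, so the 4th Monday is the 23rd — 2040-04-23.
2040-04-23 is after 2040-04-16, so that is the next one.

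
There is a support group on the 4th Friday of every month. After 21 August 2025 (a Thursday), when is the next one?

August 2025 starts on a Friday; its first Friday is the 1st, so the 4th Friday is the 22nd — 22 August 2025.
22 August 2025 is after 21 August 2025, so that is the next one.

22 August 2025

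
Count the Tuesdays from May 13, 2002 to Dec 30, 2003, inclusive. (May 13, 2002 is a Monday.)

86

May 13, 2002 is a Monday; the first Tuesday on or after it is May 14, 2002 (1 day later).
From May 14, 2002 to Dec 30, 2003: 231 + 364 = 595 days (rest of 2002, to Dec 30, 2003 in 2003).
595 ÷ 7 = 85 full weeks with remainder 0, so 85 more Tuesdays after the first → 86.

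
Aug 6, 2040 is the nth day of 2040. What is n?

Days in months before Aug: 31 + 29 + 31 + 30 + 31 + 30 + 31 = 213.
Plus 6 days into Aug → day 219.

219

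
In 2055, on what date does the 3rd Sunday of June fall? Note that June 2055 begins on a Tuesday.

June 2055 begins on a Tuesday, so the first Sunday is June 6 (5 days later).
The 3rd Sunday is 2 weeks later: 6 + 14 = 20.

2055-06-20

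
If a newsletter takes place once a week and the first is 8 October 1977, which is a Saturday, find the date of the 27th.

The 27th occurrence is 26 intervals after the first: 26 × 7 = 182 days after 8 October 1977.
October has 31 days — 23 days to the end of October leaves 159.
November has 30 days (129 left).
December has 31 days (98 left).
January has 31 days (67 left).
February has 28 days (39 left).
March has 31 days (8 left).
8 days into April → 8 April 1978.

8 April 1978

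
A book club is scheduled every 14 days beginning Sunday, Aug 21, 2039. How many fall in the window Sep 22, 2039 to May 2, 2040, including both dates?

Occurrences land 14·i days after Aug 21, 2039 for i = 0, 1, 2, …
Sep 22, 2039 is 32 days after the start; 32 ÷ 14 = 2 remainder 4; since the remainder is 4, round up to i = 3. First occurrence in the window: #4 on Oct 2, 2039 (3×14 = 42 days in).
May 2, 2040 is 255 days after the start; 255 ÷ 14 = 18 remainder 3. Last occurrence in the window: #19 on Apr 29, 2040.
Occurrences #4 through #19: 16 in total.

16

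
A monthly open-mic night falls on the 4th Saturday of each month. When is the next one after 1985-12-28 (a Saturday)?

December 1985 starts on a Sunday; its first Saturday is the 7th, so the 4th Saturday is the 28th — 1985-12-28.
That is not after 1985-12-28, so look at January 1986.
January 1986 starts on a Wednesday; its first Saturday is the 4th, so the 4th Saturday is the 25th — 1986-01-25.

1986-01-25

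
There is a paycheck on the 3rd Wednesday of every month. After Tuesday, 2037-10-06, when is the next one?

2037-10-21

October 2037 starts on a Thursday; its first Wednesday is the 7th, so the 3rd Wednesday is the 21st — 2037-10-21.
2037-10-21 is after 2037-10-06, so that is the next one.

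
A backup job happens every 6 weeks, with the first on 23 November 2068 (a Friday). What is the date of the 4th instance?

29 March 2069

The 4th occurrence is 3 intervals after the first: 3 × 42 = 126 days after 23 November 2068.
November has 30 days — 7 days to the end of November leaves 119.
December has 31 days (88 left).
January has 31 days (57 left).
February has 28 days (29 left).
29 days into March → 29 March 2069.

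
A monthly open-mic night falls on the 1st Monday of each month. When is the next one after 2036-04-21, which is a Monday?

April 2036 starts on a Tuesday, so its 1st Monday is 2036-04-07 (6 days in).
That is not after 2036-04-21, so look at May 2036.
May 2036 starts on a Thursday, so its 1st Monday is 2036-05-05 (4 days in).

2036-05-05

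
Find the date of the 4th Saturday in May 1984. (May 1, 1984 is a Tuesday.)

May 1984 begins on a Tuesday, so the first Saturday is May 5 (4 days later).
The 4th Saturday is 3 weeks later: 5 + 21 = 26.

1984-05-26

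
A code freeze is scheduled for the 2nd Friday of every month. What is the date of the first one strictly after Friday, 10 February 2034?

February 2034 starts on a Wednesday; its first Friday is the 3rd, so the 2nd Friday is the 10th — 10 February 2034.
That is not after 10 February 2034, so look at March 2034.
March 2034 starts on a Wednesday; its first Friday is the 3rd, so the 2nd Friday is the 10th — 10 March 2034.

10 March 2034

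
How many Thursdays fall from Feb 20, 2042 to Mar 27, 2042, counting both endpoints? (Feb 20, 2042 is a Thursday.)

Feb 20, 2042 is a Thursday; the first Thursday on or after it is Feb 20, 2042.
From Feb 20, 2042 to Mar 27, 2042: 8 + 27 = 35 days (rest of Feb, Mar).
35 ÷ 7 = 5 full weeks with remainder 0, so 5 more Thursdays after the first → 6.

6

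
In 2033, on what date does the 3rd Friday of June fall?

17 June 2033

June 2033 begins on a Wednesday, so the first Friday is June 3 (2 days later).
The 3rd Friday is 2 weeks later: 3 + 14 = 17.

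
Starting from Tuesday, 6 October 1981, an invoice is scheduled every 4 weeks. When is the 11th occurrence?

13 July 1982

The 11th occurrence is 10 intervals after the first: 10 × 28 = 280 days after 6 October 1981.
October has 31 days — 25 days to the end of October leaves 255.
November has 30 days (225 left).
December has 31 days (194 left).
January has 31 days (163 left).
February has 28 days (135 left).
March has 31 days (104 left).
April has 30 days (74 left).
May has 31 days (43 left).
June has 30 days (13 left).
13 days into July → 13 July 1982.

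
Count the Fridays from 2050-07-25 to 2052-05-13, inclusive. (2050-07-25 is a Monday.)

94

2050-07-25 is a Monday; the first Friday on or after it is 2050-07-29 (4 days later).
From 2050-07-29 to 2052-05-13: 155 + 365 + 134 = 654 days (rest of 2050, 2051, to 2052-05-13 in 2052).
654 ÷ 7 = 93 full weeks with remainder 3, so 93 more Fridays after the first → 94.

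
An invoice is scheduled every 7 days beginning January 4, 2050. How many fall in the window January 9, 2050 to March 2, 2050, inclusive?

8

Occurrences land 7·i days after January 4, 2050 for i = 0, 1, 2, …
January 9, 2050 is 5 days after the start; 5 ÷ 7 = 0 remainder 5; since the remainder is 5, round up to i = 1. First occurrence in the window: #2 on January 11, 2050 (1×7 = 7 days in).
March 2, 2050 is 57 days after the start; 57 ÷ 7 = 8 remainder 1. Last occurrence in the window: #9 on March 1, 2050.
Occurrences #2 through #9: 8 in total.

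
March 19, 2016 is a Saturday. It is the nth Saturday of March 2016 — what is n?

Day 19 falls in week ⌈19/7⌉ of the month.
Days 1–7 hold the 1st Saturday, 8–14 the 2nd, 15–21 the 3rd, 22–28 the 4th, 29–31 the 5th.
19 is in the range for the 3rd.

3rd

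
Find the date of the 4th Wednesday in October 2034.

October 25, 2034

The first Wednesday of October 2034 is October 4.
The 4th Wednesday is 3 weeks later: 4 + 21 = 25.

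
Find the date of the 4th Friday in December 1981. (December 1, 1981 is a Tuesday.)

25 December 1981

December 1981 begins on a Tuesday, so the first Friday is December 4 (3 days later).
The 4th Friday is 3 weeks later: 4 + 21 = 25.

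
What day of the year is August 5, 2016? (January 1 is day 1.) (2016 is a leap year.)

218

Days in months before August: 31 + 29 + 31 + 30 + 31 + 30 + 31 = 213.
Plus 5 days into August → day 218.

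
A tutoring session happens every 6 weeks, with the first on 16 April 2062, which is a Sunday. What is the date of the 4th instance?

20 August 2062

The 4th occurrence is 3 intervals after the first: 3 × 42 = 126 days after 16 April 2062.
April has 30 days — 14 days to the end of April leaves 112.
May has 31 days (81 left).
June has 30 days (51 left).
July has 31 days (20 left).
20 days into August → 20 August 2062.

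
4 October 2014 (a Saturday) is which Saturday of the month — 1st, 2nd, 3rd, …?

1st

Day 4 falls in week ⌈4/7⌉ of the month.
Days 1–7 hold the 1st Saturday, 8–14 the 2nd, 15–21 the 3rd, 22–28 the 4th, 29–31 the 5th.
4 is in the range for the 1st.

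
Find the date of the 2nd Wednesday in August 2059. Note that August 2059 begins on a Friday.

August 13, 2059

August 2059 begins on a Friday, so the first Wednesday is August 6 (5 days later).
The 2nd Wednesday is 1 weeks later: 6 + 7 = 13.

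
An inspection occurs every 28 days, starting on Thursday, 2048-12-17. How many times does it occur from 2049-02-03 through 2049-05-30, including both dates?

Occurrences land 28·i days after 2048-12-17 for i = 0, 1, 2, …
2049-02-03 is 48 days after the start; 48 ÷ 28 = 1 remainder 20; since the remainder is 20, round up to i = 2. First occurrence in the window: #3 on 2049-02-11 (2×28 = 56 days in).
2049-05-30 is 164 days after the start; 164 ÷ 28 = 5 remainder 24. Last occurrence in the window: #6 on 2049-05-06.
Occurrences #3 through #6: 4 in total.

4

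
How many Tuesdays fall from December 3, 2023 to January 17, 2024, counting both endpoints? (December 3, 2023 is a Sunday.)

December 3, 2023 is a Sunday; the first Tuesday on or after it is December 5, 2023 (2 days later).
From December 5, 2023 to January 17, 2024: 26 + 17 = 43 days (rest of December, January).
43 ÷ 7 = 6 full weeks with remainder 1, so 6 more Tuesdays after the first → 7.

7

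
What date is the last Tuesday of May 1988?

May 1988 begins on a Sunday, so the first Tuesday is May 3 (2 days later).
May 1988 has 31 days. Adding weeks: 3, 10, 17, 24, 31 — the last one ≤ 31 is the 31st.

31 May 1988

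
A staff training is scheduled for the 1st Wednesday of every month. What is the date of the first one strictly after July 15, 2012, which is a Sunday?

July 2012 starts on a Sunday, so its 1st Wednesday is July 4, 2012 (3 days in).
That is not after July 15, 2012, so look at August 2012.
August 2012 starts on a Wednesday, so its 1st Wednesday is August 1, 2012.

August 1, 2012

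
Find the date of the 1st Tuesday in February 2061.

February 1, 2061

February 2061 begins on a Tuesday, so the first Tuesday is February 1.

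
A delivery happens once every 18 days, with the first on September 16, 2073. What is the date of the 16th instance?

The 16th occurrence is 15 intervals after the first: 15 × 18 = 270 days after September 16, 2073.
September has 30 days — 14 days to the end of September leaves 256.
October has 31 days (225 left).
November has 30 days (195 left).
December has 31 days (164 left).
January has 31 days (133 left).
February has 28 days (105 left).
March has 31 days (74 left).
April has 30 days (44 left).
May has 31 days (13 left).
13 days into June → June 13, 2074.

June 13, 2074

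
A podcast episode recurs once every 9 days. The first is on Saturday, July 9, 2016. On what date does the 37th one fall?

The 37th occurrence is 36 intervals after the first: 36 × 9 = 324 days after July 9, 2016.
July has 31 days — 22 days to the end of July leaves 302.
August has 31 days (271 left).
September has 30 days (241 left).
October has 31 days (210 left).
November has 30 days (180 left).
December has 31 days (149 left).
January has 31 days (118 left).
February has 28 days (90 left).
March has 31 days (59 left).
April has 30 days (29 left).
29 days into May → May 29, 2017.

May 29, 2017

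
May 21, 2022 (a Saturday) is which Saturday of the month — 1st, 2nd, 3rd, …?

Day 21 falls in week ⌈21/7⌉ of the month.
Days 1–7 hold the 1st Saturday, 8–14 the 2nd, 15–21 the 3rd, 22–28 the 4th, 29–31 the 5th.
21 is in the range for the 3rd.

3rd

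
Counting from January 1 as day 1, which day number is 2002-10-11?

Days in months before October: 31 + 28 + 31 + 30 + 31 + 30 + 31 + 31 + 30 = 273.
Plus 11 days into October → day 284.

284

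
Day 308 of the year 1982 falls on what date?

Jan has 31 days (308 − 31 = 277 remain).
Feb has 28 days (277 − 28 = 249 remain).
Mar has 31 days (249 − 31 = 218 remain).
Apr has 30 days (218 − 30 = 188 remain).
May has 31 days (188 − 31 = 157 remain).
Jun has 30 days (157 − 30 = 127 remain).
Jul has 31 days (127 − 31 = 96 remain).
Aug has 31 days (96 − 31 = 65 remain).
Sep has 30 days (65 − 30 = 35 remain).
Oct has 31 days (35 − 31 = 4 remain).
4 into Nov → Nov 4.

Nov 4, 1982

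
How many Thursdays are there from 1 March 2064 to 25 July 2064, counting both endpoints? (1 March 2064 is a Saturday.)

1 March 2064 is a Saturday; the first Thursday on or after it is 6 March 2064 (5 days later).
From 6 March 2064 to 25 July 2064: 25 + 30 + 31 + 30 + 25 = 141 days (rest of March, April, May, June, July).
141 ÷ 7 = 20 full weeks with remainder 1, so 20 more Thursdays after the first → 21.

21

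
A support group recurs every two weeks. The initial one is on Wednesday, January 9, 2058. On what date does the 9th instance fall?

May 1, 2058

The 9th occurrence is 8 intervals after the first: 8 × 14 = 112 days after January 9, 2058.
January has 31 days — 22 days to the end of January leaves 90.
February has 28 days (62 left).
March has 31 days (31 left).
April has 30 days (1 left).
1 day into May → May 1, 2058.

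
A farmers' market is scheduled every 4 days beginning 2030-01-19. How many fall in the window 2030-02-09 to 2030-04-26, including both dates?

Occurrences land 4·i days after 2030-01-19 for i = 0, 1, 2, …
2030-02-09 is 21 days after the start; 21 ÷ 4 = 5 remainder 1; since the remainder is 1, round up to i = 6. First occurrence in the window: #7 on 2030-02-12 (6×4 = 24 days in).
2030-04-26 is 97 days after the start; 97 ÷ 4 = 24 remainder 1. Last occurrence in the window: #25 on 2030-04-25.
Occurrences #7 through #25: 19 in total.

19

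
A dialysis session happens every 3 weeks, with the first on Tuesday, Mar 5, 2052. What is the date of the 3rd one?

Apr 16, 2052

The 3rd occurrence is 2 intervals after the first: 2 × 21 = 42 days after Mar 5, 2052.
Mar has 31 days — 26 days to the end of Mar leaves 16.
16 days into Apr → Apr 16, 2052.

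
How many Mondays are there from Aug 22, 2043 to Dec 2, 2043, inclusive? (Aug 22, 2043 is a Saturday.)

15

Aug 22, 2043 is a Saturday; the first Monday on or after it is Aug 24, 2043 (2 days later).
From Aug 24, 2043 to Dec 2, 2043: 7 + 30 + 31 + 30 + 2 = 100 days (rest of Aug, Sep, Oct, Nov, Dec).
100 ÷ 7 = 14 full weeks with remainder 2, so 14 more Mondays after the first → 15.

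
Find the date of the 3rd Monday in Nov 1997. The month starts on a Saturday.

Nov 17, 1997

Nov 1997 begins on a Saturday, so the first Monday is Nov 3 (2 days later).
The 3rd Monday is 2 weeks later: 3 + 14 = 17.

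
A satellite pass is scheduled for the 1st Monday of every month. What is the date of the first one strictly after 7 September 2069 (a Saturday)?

September 2069 starts on a Sunday, so its 1st Monday is 2 September 2069 (1 day in).
That is not after 7 September 2069, so look at October 2069.
October 2069 starts on a Tuesday, so its 1st Monday is 7 October 2069 (6 days in).

7 October 2069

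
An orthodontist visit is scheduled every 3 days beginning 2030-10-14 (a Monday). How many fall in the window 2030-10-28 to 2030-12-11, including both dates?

Occurrences land 3·i days after 2030-10-14 for i = 0, 1, 2, …
2030-10-28 is 14 days after the start; 14 ÷ 3 = 4 remainder 2; since the remainder is 2, round up to i = 5. First occurrence in the window: #6 on 2030-10-29 (5×3 = 15 days in).
2030-12-11 is 58 days after the start; 58 ÷ 3 = 19 remainder 1. Last occurrence in the window: #20 on 2030-12-10.
Occurrences #6 through #20: 15 in total.

15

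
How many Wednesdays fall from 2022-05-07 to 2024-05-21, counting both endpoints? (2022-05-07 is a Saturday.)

2022-05-07 is a Saturday; the first Wednesday on or after it is 2022-05-11 (4 days later).
From 2022-05-11 to 2024-05-21: 234 + 365 + 142 = 741 days (rest of 2022, 2023, to 2024-05-21 in 2024).
741 ÷ 7 = 105 full weeks with remainder 6, so 105 more Wednesdays after the first → 106.

106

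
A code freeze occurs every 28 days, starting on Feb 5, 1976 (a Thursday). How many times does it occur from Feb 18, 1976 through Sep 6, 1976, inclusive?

Occurrences land 28·i days after Feb 5, 1976 for i = 0, 1, 2, …
Feb 18, 1976 is 13 days after the start; 13 ÷ 28 = 0 remainder 13; since the remainder is 13, round up to i = 1. First occurrence in the window: #2 on Mar 4, 1976 (1×28 = 28 days in).
Sep 6, 1976 is 214 days after the start; 214 ÷ 28 = 7 remainder 18. Last occurrence in the window: #8 on Aug 19, 1976.
Occurrences #2 through #8: 7 in total.

7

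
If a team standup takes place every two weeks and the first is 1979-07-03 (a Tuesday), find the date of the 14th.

1980-01-01

The 14th occurrence is 13 intervals after the first: 13 × 14 = 182 days after 1979-07-03.
July has 31 days — 28 days to the end of July leaves 154.
August has 31 days (123 left).
September has 30 days (93 left).
October has 31 days (62 left).
November has 30 days (32 left).
December has 31 days (1 left).
1 day into January → 1980-01-01.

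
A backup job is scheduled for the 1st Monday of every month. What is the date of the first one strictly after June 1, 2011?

June 6, 2011

June 2011 starts on a Wednesday, so its 1st Monday is June 6, 2011 (5 days in).
June 6, 2011 is after June 1, 2011, so that is the next one.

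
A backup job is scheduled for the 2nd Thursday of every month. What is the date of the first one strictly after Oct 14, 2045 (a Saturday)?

Oct 2045 starts on a Sunday; its first Thursday is the 5th, so the 2nd Thursday is the 12th — Oct 12, 2045.
That is not after Oct 14, 2045, so look at Nov 2045.
Nov 2045 starts on a Wednesday; its first Thursday is the 2nd, so the 2nd Thursday is the 9th — Nov 9, 2045.

Nov 9, 2045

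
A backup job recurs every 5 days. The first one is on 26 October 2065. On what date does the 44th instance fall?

The 44th occurrence is 43 intervals after the first: 43 × 5 = 215 days after 26 October 2065.
October has 31 days — 5 days to the end of October leaves 210.
November has 30 days (180 left).
December has 31 days (149 left).
January has 31 days (118 left).
February has 28 days (90 left).
March has 31 days (59 left).
April has 30 days (29 left).
29 days into May → 29 May 2066.

29 May 2066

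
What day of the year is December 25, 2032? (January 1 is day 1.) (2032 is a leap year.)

360

Days in months before December: 31 + 29 + 31 + 30 + 31 + 30 + 31 + 31 + 30 + 31 + 30 = 335.
Plus 25 days into December → day 360.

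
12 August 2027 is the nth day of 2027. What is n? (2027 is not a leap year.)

224

Days in months before August: 31 + 28 + 31 + 30 + 31 + 30 + 31 = 212.
Plus 12 days into August → day 224.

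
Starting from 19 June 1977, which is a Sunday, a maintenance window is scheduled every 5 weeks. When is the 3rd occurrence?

28 August 1977

The 3rd occurrence is 2 intervals after the first: 2 × 35 = 70 days after 19 June 1977.
June has 30 days — 11 days to the end of June leaves 59.
July has 31 days (28 left).
28 days into August → 28 August 1977.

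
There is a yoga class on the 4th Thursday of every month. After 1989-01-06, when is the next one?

January 1989 starts on a Sunday; its first Thursday is the 5th, so the 4th Thursday is the 26th — 1989-01-26.
1989-01-26 is after 1989-01-06, so that is the next one.

1989-01-26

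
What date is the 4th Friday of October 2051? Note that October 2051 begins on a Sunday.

October 2051 begins on a Sunday, so the first Friday is October 6 (5 days later).
The 4th Friday is 3 weeks later: 6 + 21 = 27.

2051-10-27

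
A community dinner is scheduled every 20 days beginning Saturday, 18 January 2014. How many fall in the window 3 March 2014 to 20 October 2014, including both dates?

11

Occurrences land 20·i days after 18 January 2014 for i = 0, 1, 2, …
3 March 2014 is 44 days after the start; 44 ÷ 20 = 2 remainder 4; since the remainder is 4, round up to i = 3. First occurrence in the window: #4 on 19 March 2014 (3×20 = 60 days in).
20 October 2014 is 275 days after the start; 275 ÷ 20 = 13 remainder 15. Last occurrence in the window: #14 on 5 October 2014.
Occurrences #4 through #14: 11 in total.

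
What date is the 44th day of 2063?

January has 31 days (44 − 31 = 13 remain).
13 into February → February 13.

February 13, 2063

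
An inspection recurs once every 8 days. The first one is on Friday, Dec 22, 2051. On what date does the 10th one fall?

The 10th occurrence is 9 intervals after the first: 9 × 8 = 72 days after Dec 22, 2051.
Dec has 31 days — 9 days to the end of Dec leaves 63.
Jan has 31 days (32 left).
Feb has 29 days (3 left).
3 days into Mar → Mar 3, 2052.

Mar 3, 2052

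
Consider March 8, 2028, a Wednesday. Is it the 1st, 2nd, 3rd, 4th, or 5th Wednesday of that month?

Day 8 falls in week ⌈8/7⌉ of the month.
Days 1–7 hold the 1st Wednesday, 8–14 the 2nd, 15–21 the 3rd, 22–28 the 4th, 29–31 the 5th.
8 is in the range for the 2nd.

2nd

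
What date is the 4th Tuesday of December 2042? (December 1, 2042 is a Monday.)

2042-12-23

December 2042 begins on a Monday, so the first Tuesday is December 2 (1 day later).
The 4th Tuesday is 3 weeks later: 2 + 21 = 23.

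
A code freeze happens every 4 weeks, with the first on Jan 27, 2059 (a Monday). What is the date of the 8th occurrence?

Aug 11, 2059

The 8th occurrence is 7 intervals after the first: 7 × 28 = 196 days after Jan 27, 2059.
Jan has 31 days — 4 days to the end of Jan leaves 192.
Feb has 28 days (164 left).
Mar has 31 days (133 left).
Apr has 30 days (103 left).
May has 31 days (72 left).
Jun has 30 days (42 left).
Jul has 31 days (11 left).
11 days into Aug → Aug 11, 2059.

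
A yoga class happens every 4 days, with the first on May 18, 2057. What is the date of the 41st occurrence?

Oct 25, 2057

The 41st occurrence is 40 intervals after the first: 40 × 4 = 160 days after May 18, 2057.
May has 31 days — 13 days to the end of May leaves 147.
Jun has 30 days (117 left).
Jul has 31 days (86 left).
Aug has 31 days (55 left).
Sep has 30 days (25 left).
25 days into Oct → Oct 25, 2057.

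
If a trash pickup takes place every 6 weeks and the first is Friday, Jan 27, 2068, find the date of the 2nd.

The 2nd occurrence is 1 interval after the first: 1 × 42 = 42 days after Jan 27, 2068.
Jan has 31 days — 4 days to the end of Jan leaves 38.
Feb has 29 days (9 left).
9 days into Mar → Mar 9, 2068.

Mar 9, 2068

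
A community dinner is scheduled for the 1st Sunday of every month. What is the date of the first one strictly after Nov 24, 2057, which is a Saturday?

Nov 2057 starts on a Thursday, so its 1st Sunday is Nov 4, 2057 (3 days in).
That is not after Nov 24, 2057, so look at Dec 2057.
Dec 2057 starts on a Saturday, so its 1st Sunday is Dec 2, 2057 (1 day in).

Dec 2, 2057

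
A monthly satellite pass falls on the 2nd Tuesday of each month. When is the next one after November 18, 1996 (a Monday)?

December 10, 1996

November 1996 starts on a Friday; its first Tuesday is the 5th, so the 2nd Tuesday is the 12th — November 12, 1996.
That is not after November 18, 1996, so look at December 1996.
December 1996 starts on a Sunday; its first Tuesday is the 3rd, so the 2nd Tuesday is the 10th — December 10, 1996.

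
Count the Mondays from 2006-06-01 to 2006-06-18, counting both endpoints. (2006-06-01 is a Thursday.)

2006-06-01 is a Thursday; the first Monday on or after it is 2006-06-05 (4 days later).
From 2006-06-05 to 2006-06-18 is 18 − 5 = 13 days.
13 ÷ 7 = 1 full weeks with remainder 6, so 1 more Mondays after the first → 2.

2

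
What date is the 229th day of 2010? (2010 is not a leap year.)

January has 31 days (229 − 31 = 198 remain).
February has 28 days (198 − 28 = 170 remain).
March has 31 days (170 − 31 = 139 remain).
April has 30 days (139 − 30 = 109 remain).
May has 31 days (109 − 31 = 78 remain).
June has 30 days (78 − 30 = 48 remain).
July has 31 days (48 − 31 = 17 remain).
17 into August → August 17.

August 17, 2010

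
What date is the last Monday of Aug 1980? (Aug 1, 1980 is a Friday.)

Aug 25, 1980

Aug 1980 begins on a Friday, so the first Monday is Aug 4 (3 days later).
Aug 1980 has 31 days. Adding weeks: 4, 11, 18, 25 — the last one ≤ 31 is the 25th.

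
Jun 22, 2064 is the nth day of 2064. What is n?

174

Days in months before Jun: 31 + 29 + 31 + 30 + 31 = 152.
Plus 22 days into Jun → day 174.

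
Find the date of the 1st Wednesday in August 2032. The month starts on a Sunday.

August 2032 begins on a Sunday, so the first Wednesday is August 4 (3 days later).

2032-08-04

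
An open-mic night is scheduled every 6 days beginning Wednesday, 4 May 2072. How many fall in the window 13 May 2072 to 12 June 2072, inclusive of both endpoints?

5

Occurrences land 6·i days after 4 May 2072 for i = 0, 1, 2, …
13 May 2072 is 9 days after the start; 9 ÷ 6 = 1 remainder 3; since the remainder is 3, round up to i = 2. First occurrence in the window: #3 on 16 May 2072 (2×6 = 12 days in).
12 June 2072 is 39 days after the start; 39 ÷ 6 = 6 remainder 3. Last occurrence in the window: #7 on 9 June 2072.
Occurrences #3 through #7: 5 in total.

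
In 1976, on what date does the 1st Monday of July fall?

1976-07-05

The first Monday of July 1976 is July 5.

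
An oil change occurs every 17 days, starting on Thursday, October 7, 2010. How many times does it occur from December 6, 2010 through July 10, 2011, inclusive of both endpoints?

13

Occurrences land 17·i days after October 7, 2010 for i = 0, 1, 2, …
December 6, 2010 is 60 days after the start; 60 ÷ 17 = 3 remainder 9; since the remainder is 9, round up to i = 4. First occurrence in the window: #5 on December 14, 2010 (4×17 = 68 days in).
July 10, 2011 is 276 days after the start; 276 ÷ 17 = 16 remainder 4. Last occurrence in the window: #17 on July 6, 2011.
Occurrences #5 through #17: 13 in total.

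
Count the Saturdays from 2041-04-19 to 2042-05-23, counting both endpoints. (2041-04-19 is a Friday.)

2041-04-19 is a Friday; the first Saturday on or after it is 2041-04-20 (1 day later).
From 2041-04-20 to 2042-05-23: 255 + 143 = 398 days (rest of 2041, to 2042-05-23 in 2042).
398 ÷ 7 = 56 full weeks with remainder 6, so 56 more Saturdays after the first → 57.

57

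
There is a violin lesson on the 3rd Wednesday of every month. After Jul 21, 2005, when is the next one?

Jul 2005 starts on a Friday; its first Wednesday is the 6th, so the 3rd Wednesday is the 20th — Jul 20, 2005.
That is not after Jul 21, 2005, so look at Aug 2005.
Aug 2005 starts on a Monday; its first Wednesday is the 3rd, so the 3rd Wednesday is the 17th — Aug 17, 2005.

Aug 17, 2005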